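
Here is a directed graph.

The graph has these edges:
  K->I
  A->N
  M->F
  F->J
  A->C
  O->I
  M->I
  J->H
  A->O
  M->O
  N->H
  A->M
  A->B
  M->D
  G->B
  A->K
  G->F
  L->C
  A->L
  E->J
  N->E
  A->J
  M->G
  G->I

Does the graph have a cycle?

DFS with white/gray/black marking, starting from L:
L gray
  C gray
  C black
L black
A gray
  K gray
    I gray
    I black
  K black
  O gray
    O→I: I black — skip
  O black
  A→L: L black — skip
  B gray
  B black
  A→C: C black — skip
  N gray
    H gray
    H black
    E gray
      J gray
        J→H: H black — skip
      J black
    E black
  N black
  M gray
    M→I: I black — skip
    M→O: O black — skip
    G gray
      G→I: I black — skip
      F gray
        F→J: J black — skip
      F black
      G→B: B black — skip
    G black
    M→F: F black — skip
    D gray
    D black
  M black
  A→J: J black — skip
A black
Every edge goes to a white or black vertex — no back edge, so the graph is acyclic.

No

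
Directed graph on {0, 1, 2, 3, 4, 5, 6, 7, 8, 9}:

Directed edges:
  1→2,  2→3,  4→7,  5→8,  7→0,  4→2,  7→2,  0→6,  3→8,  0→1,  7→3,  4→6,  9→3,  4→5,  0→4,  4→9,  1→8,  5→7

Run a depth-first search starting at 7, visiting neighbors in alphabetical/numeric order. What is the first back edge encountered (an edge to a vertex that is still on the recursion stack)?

5→7

DFS from 7 (visiting neighbors in alphabetical/numeric order); mark gray on enter, black on exit:
7 gray
  0 gray
    1 gray
      2 gray
        3 gray
          8 gray
          8 black
        3 black
      2 black
      1→8: 8 black — skip
    1 black
    4 gray
      4→2: 2 black — skip
      5 gray
        5→7: 7 is gray → back edge
First back edge: 5 → 7.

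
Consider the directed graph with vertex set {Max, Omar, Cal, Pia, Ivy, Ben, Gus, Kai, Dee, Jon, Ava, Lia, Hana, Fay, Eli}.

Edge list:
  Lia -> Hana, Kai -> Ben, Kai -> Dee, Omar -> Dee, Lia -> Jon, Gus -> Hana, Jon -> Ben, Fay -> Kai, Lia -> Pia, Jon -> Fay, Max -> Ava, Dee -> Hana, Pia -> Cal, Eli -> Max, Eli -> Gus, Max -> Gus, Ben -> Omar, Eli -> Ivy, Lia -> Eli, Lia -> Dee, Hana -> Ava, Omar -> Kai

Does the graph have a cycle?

Yes

DFS with white/gray/black marking, starting from Dee:
Dee gray
  Hana gray
    Ava gray
    Ava black
  Hana black
Dee black
Max gray
  Gus gray
    Gus→Hana: Hana black — skip
  Gus black
  Max→Ava: Ava black — skip
Max black
Omar gray
  Kai gray
    Kai→Dee: Dee black — skip
    Ben gray
      Ben→Omar: Omar is gray → back edge
Back edge found, so a cycle exists: Omar → Kai → Ben → Omar.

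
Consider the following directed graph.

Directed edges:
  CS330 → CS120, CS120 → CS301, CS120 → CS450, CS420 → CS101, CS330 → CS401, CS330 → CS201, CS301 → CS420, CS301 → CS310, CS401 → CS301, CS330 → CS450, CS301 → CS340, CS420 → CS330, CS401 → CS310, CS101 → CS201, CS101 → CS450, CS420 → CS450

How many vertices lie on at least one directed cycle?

A vertex is on a directed cycle iff it belongs to a strongly connected component of size ≥ 2 (or has a self-loop).
The vertices on cycles are {CS120, CS301, CS330, CS401, CS420} — 5 in total.

5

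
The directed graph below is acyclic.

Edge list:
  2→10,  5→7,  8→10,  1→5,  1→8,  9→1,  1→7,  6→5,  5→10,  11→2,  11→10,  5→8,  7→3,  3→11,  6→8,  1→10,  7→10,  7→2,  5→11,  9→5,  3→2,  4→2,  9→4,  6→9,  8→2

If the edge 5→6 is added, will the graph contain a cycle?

Adding 5→6 creates a cycle iff 6 can already reach 5.
Path from 6: 6 → 5.
So 6 → … → 5 → 6 is a cycle.

Yes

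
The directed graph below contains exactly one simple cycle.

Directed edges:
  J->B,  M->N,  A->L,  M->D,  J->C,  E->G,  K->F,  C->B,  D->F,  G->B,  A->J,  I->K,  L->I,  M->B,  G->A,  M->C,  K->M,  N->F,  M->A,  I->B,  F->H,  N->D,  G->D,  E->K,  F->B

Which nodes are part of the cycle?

A, I, K, L, M

DFS with gray/black marking from K:
K gray
  M gray
    A gray
      L gray
        I gray
          B gray
          B black
          I→K: K is gray → back edge
Back edge closes the cycle K → M → A → L → I → K; its vertices are {A, I, K, L, M}.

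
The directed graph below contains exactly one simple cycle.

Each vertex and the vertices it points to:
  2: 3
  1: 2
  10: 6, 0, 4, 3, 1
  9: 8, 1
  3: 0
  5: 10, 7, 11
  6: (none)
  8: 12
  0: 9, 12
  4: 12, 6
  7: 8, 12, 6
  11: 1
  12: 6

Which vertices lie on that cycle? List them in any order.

DFS with gray/black marking from 1:
1 gray
  2 gray
    3 gray
      0 gray
        9 gray
          8 gray
            12 gray
              6 gray
              6 black
            12 black
          8 black
          9→1: 1 is gray → back edge
Back edge closes the cycle 1 → 2 → 3 → 0 → 9 → 1; its vertices are {0, 1, 2, 3, 9}.

0, 1, 2, 3, 9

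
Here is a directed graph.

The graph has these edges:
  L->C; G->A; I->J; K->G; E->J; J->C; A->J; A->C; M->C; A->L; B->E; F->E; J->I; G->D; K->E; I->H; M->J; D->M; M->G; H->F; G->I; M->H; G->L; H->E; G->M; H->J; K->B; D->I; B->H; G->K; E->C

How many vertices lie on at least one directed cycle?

A vertex is on a directed cycle iff it belongs to a strongly connected component of size ≥ 2 (or has a self-loop).
The vertices on cycles are {D, E, F, G, H, I, J, K, M} — 9 in total.

9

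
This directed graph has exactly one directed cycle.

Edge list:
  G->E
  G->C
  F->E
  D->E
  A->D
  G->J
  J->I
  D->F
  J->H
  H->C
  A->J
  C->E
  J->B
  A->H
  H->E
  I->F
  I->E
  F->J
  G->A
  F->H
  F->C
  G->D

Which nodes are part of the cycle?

F, I, J

DFS with gray/black marking from J:
J gray
  B gray
  B black
  I gray
    E gray
    E black
    F gray
      F→J: J is gray → back edge
Back edge closes the cycle J → I → F → J; its vertices are {F, I, J}.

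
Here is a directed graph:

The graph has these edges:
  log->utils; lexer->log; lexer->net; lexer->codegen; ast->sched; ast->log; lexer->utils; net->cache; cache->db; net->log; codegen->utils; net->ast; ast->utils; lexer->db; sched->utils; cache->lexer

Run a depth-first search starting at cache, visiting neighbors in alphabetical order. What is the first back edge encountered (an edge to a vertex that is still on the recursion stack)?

DFS from cache (visiting neighbors in alphabetical order); mark gray on enter, black on exit:
cache gray
  db gray
  db black
  lexer gray
    codegen gray
      utils gray
      utils black
    codegen black
    lexer→db: db black — skip
    log gray
      log→utils: utils black — skip
    log black
    net gray
      ast gray
        ast→log: log black — skip
        sched gray
          sched→utils: utils black — skip
        sched black
        ast→utils: utils black — skip
      ast black
      net→cache: cache is gray → back edge
First back edge: net → cache.

net→cache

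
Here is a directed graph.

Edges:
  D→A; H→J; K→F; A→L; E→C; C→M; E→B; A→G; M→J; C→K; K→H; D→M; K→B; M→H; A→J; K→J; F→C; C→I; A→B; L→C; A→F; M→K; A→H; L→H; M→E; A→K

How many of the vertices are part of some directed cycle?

5

A vertex is on a directed cycle iff it belongs to a strongly connected component of size ≥ 2 (or has a self-loop).
The vertices on cycles are {C, E, F, K, M} — 5 in total.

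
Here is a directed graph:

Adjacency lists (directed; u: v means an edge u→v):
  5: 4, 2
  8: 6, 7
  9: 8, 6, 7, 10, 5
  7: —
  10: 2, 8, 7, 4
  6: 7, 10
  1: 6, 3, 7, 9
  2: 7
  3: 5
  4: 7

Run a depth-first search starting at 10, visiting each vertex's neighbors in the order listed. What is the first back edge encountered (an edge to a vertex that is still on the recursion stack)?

DFS from 10 (visiting each vertex's neighbors in the order listed); mark gray on enter, black on exit:
10 gray
  2 gray
    7 gray
    7 black
  2 black
  8 gray
    6 gray
      6→7: 7 black — skip
      6→10: 10 is gray → back edge
First back edge: 6 → 10.

6→10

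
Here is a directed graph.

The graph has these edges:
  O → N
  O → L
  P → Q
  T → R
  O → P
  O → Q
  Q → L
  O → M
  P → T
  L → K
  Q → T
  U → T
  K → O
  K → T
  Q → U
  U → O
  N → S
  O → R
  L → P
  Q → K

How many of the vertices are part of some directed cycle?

A vertex is on a directed cycle iff it belongs to a strongly connected component of size ≥ 2 (or has a self-loop).
The vertices on cycles are {K, L, O, P, Q, U} — 6 in total.

6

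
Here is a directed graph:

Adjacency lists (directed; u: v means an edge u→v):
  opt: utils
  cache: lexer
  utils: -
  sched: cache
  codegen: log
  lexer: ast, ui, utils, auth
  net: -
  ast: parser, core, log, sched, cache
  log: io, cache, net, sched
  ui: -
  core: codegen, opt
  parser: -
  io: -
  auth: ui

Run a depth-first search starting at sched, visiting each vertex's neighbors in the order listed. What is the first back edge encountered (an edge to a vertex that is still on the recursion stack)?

log->cache

DFS from sched (visiting each vertex's neighbors in the order listed); mark gray on enter, black on exit:
sched gray
  cache gray
    lexer gray
      ast gray
        parser gray
        parser black
        core gray
          codegen gray
            log gray
              io gray
              io black
              log→cache: cache is gray → back edge
First back edge: log → cache.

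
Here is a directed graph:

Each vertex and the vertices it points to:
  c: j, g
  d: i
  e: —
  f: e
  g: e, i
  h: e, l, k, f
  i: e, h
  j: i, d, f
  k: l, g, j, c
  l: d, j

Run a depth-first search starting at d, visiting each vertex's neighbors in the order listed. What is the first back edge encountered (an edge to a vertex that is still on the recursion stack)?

l->d

DFS from d (visiting each vertex's neighbors in the order listed); mark gray on enter, black on exit:
d gray
  i gray
    e gray
    e black
    h gray
      h→e: e black — skip
      l gray
        l→d: d is gray → back edge
First back edge: l → d.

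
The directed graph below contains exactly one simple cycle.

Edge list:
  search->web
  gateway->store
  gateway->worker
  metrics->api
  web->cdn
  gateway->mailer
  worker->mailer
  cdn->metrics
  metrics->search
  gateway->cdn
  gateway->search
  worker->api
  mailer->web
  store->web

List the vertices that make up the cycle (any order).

cdn, web, search, metrics

DFS with gray/black marking from cdn:
cdn gray
  metrics gray
    search gray
      web gray
        web→cdn: cdn is gray → back edge
Back edge closes the cycle cdn → metrics → search → web → cdn; its vertices are {cdn, web, search, metrics}.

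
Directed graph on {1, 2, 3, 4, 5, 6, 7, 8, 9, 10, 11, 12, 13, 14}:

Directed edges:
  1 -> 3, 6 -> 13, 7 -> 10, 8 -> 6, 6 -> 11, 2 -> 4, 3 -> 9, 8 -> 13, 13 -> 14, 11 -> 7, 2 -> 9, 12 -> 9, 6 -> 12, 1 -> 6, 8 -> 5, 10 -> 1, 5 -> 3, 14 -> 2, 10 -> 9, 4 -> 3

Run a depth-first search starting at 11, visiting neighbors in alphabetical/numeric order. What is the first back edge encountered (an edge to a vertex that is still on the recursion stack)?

6->11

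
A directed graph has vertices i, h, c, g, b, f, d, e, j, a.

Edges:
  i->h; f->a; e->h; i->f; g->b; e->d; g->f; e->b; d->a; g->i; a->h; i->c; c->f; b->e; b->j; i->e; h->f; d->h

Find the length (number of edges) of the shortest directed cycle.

For each vertex v, BFS finds the shortest path from v back to v.
The shortest such closed walk is e → b → e, length 2.

2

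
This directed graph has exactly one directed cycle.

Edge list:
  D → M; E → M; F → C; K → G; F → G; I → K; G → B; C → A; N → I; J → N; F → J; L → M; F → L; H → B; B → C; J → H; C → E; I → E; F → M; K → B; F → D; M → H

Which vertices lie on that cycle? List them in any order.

DFS with gray/black marking from C:
C gray
  E gray
    M gray
      H gray
        B gray
          B→C: C is gray → back edge
Back edge closes the cycle C → E → M → H → B → C; its vertices are {B, C, E, H, M}.

B, C, E, H, M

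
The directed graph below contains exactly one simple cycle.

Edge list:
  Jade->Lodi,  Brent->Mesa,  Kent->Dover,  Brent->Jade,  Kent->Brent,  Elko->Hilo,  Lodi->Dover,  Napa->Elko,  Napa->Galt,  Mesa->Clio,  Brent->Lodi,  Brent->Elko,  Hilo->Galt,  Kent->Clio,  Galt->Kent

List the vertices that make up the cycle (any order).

DFS with gray/black marking from Galt:
Galt gray
  Kent gray
    Dover gray
    Dover black
    Brent gray
      Jade gray
        Lodi gray
          Lodi→Dover: Dover black — skip
        Lodi black
      Jade black
      Brent→Lodi: Lodi black — skip
      Elko gray
        Hilo gray
          Hilo→Galt: Galt is gray → back edge
Back edge closes the cycle Galt → Kent → Brent → Elko → Hilo → Galt; its vertices are {Elko, Galt, Hilo, Kent, Brent}.

Elko, Galt, Hilo, Kent, Brent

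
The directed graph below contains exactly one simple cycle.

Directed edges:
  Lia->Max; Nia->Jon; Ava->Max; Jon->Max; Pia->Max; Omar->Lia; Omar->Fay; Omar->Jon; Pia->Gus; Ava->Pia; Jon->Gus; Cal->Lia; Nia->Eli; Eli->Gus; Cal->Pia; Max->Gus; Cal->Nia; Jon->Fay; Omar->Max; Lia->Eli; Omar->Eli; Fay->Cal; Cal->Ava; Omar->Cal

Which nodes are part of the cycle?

Cal, Fay, Jon, Nia

DFS with gray/black marking from Cal:
Cal gray
  Lia gray
    Eli gray
      Gus gray
      Gus black
    Eli black
    Max gray
      Max→Gus: Gus black — skip
    Max black
  Lia black
  Nia gray
    Jon gray
      Jon→Max: Max black — skip
      Jon→Gus: Gus black — skip
      Fay gray
        Fay→Cal: Cal is gray → back edge
Back edge closes the cycle Cal → Nia → Jon → Fay → Cal; its vertices are {Cal, Fay, Jon, Nia}.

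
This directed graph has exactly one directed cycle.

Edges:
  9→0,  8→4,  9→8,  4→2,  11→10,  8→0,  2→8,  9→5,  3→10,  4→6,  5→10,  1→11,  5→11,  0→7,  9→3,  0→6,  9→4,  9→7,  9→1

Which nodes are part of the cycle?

2, 4, 8

DFS with gray/black marking from 8:
8 gray
  0 gray
    7 gray
    7 black
    6 gray
    6 black
  0 black
  4 gray
    4→6: 6 black — skip
    2 gray
      2→8: 8 is gray → back edge
Back edge closes the cycle 8 → 4 → 2 → 8; its vertices are {2, 4, 8}.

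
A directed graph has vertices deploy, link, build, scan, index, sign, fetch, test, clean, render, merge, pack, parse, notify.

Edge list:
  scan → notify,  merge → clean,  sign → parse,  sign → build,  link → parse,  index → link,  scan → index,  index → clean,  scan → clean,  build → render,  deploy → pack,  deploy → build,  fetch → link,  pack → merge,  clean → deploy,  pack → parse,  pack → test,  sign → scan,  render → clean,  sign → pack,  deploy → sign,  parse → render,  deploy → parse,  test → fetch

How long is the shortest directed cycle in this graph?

4

For each vertex v, BFS finds the shortest path from v back to v.
The shortest such closed walk is deploy → build → render → clean → deploy, length 4.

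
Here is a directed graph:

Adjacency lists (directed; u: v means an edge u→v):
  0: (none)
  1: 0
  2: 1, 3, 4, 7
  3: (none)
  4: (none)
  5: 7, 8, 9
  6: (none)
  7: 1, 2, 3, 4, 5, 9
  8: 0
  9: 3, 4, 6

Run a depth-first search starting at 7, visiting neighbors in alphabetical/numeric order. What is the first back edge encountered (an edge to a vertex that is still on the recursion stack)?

DFS from 7 (visiting neighbors in alphabetical/numeric order); mark gray on enter, black on exit:
7 gray
  1 gray
    0 gray
    0 black
  1 black
  2 gray
    2→1: 1 black — skip
    3 gray
    3 black
    4 gray
    4 black
    2→7: 7 is gray → back edge
First back edge: 2 → 7.

2->7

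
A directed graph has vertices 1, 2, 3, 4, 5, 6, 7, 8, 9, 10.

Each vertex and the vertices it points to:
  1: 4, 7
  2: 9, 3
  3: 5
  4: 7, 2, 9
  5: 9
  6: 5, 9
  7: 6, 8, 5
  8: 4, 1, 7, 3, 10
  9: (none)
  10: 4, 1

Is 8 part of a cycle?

8 is on a cycle iff 8 can reach itself via ≥1 edge.
8 → 7 → 8 — yes.

Yes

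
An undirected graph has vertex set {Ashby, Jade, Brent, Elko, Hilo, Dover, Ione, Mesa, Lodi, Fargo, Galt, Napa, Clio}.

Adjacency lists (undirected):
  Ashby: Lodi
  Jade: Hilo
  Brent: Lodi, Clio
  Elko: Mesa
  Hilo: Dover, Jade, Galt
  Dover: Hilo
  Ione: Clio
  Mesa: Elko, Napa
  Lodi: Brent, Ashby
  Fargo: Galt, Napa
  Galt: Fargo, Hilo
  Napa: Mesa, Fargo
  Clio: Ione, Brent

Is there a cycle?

DFS, tracking each vertex's parent; an edge to a visited non-parent vertex closes a cycle.
Start from Galt:
visit Galt (parent –)
  visit Fargo (parent Galt)
    Fargo–Galt: parent, skip
    visit Napa (parent Fargo)
      visit Mesa (parent Napa)
        visit Elko (parent Mesa)
          Elko–Mesa: parent, skip
        Mesa–Napa: parent, skip
      Napa–Fargo: parent, skip
  visit Hilo (parent Galt)
    visit Dover (parent Hilo)
      Dover–Hilo: parent, skip
    visit Jade (parent Hilo)
      Jade–Hilo: parent, skip
    Hilo–Galt: parent, skip
visit Ashby (parent –)
  visit Lodi (parent Ashby)
    visit Brent (parent Lodi)
      Brent–Lodi: parent, skip
      visit Clio (parent Brent)
        visit Ione (parent Clio)
          Ione–Clio: parent, skip
        Clio–Brent: parent, skip
    Lodi–Ashby: parent, skip
No non-parent visited neighbor found — the graph is a forest.

No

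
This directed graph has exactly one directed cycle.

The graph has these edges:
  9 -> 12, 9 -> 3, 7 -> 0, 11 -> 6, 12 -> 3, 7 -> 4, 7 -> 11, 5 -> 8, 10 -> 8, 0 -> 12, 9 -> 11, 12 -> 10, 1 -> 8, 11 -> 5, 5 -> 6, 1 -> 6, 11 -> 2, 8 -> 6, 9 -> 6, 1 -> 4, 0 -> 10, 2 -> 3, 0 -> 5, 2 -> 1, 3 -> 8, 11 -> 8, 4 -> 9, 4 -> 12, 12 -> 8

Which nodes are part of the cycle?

DFS with gray/black marking from 4:
4 gray
  9 gray
    12 gray
      3 gray
        8 gray
          6 gray
          6 black
        8 black
      3 black
      12→8: 8 black — skip
      10 gray
        10→8: 8 black — skip
      10 black
    12 black
    9→6: 6 black — skip
    11 gray
      2 gray
        1 gray
          1→6: 6 black — skip
          1→8: 8 black — skip
          1→4: 4 is gray → back edge
Back edge closes the cycle 4 → 9 → 11 → 2 → 1 → 4; its vertices are {1, 2, 4, 9, 11}.

1, 2, 4, 9, 11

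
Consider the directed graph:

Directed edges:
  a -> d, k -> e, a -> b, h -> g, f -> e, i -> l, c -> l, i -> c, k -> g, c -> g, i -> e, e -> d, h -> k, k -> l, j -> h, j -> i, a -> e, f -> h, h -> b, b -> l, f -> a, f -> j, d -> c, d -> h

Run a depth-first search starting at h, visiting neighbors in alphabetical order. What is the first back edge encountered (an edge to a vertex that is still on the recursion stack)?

DFS from h (visiting neighbors in alphabetical order); mark gray on enter, black on exit:
h gray
  b gray
    l gray
    l black
  b black
  g gray
  g black
  k gray
    e gray
      d gray
        c gray
          c→g: g black — skip
          c→l: l black — skip
        c black
        d→h: h is gray → back edge
First back edge: d → h.

d→h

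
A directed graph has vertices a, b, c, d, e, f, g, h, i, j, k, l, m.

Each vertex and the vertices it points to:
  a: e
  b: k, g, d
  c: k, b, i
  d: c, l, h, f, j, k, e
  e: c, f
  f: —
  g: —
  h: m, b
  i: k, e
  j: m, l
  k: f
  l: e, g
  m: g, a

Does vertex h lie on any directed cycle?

Yes

h is on a cycle iff h can reach itself via ≥1 edge.
h → b → d → h — yes.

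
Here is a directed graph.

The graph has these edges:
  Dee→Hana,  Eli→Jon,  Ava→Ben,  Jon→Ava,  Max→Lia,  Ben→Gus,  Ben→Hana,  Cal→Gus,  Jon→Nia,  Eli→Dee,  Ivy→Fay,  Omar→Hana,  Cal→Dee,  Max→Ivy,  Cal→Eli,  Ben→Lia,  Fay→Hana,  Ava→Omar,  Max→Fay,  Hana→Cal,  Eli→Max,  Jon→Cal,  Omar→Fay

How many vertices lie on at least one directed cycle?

A vertex is on a directed cycle iff it belongs to a strongly connected component of size ≥ 2 (or has a self-loop).
The vertices on cycles are {Ava, Ben, Cal, Dee, Eli, Fay, Ivy, Jon, Max, Hana, Omar} — 11 in total.

11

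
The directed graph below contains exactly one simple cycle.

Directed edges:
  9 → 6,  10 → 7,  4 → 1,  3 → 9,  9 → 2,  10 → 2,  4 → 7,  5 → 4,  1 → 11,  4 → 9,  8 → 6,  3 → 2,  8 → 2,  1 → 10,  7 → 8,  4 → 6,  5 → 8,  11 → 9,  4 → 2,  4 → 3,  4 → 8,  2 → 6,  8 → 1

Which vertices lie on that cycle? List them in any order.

DFS with gray/black marking from 1:
1 gray
  10 gray
    7 gray
      8 gray
        8→1: 1 is gray → back edge
Back edge closes the cycle 1 → 10 → 7 → 8 → 1; its vertices are {1, 7, 8, 10}.

1, 7, 8, 10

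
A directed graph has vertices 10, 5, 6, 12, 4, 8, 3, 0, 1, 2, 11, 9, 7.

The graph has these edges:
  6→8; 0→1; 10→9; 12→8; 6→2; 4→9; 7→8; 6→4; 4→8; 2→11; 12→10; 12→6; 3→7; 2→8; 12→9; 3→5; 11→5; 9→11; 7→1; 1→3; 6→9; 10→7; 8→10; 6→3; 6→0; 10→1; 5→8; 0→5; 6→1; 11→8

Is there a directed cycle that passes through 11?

11 is on a cycle iff 11 can reach itself via ≥1 edge.
11 → 8 → 10 → 9 → 11 — yes.

Yes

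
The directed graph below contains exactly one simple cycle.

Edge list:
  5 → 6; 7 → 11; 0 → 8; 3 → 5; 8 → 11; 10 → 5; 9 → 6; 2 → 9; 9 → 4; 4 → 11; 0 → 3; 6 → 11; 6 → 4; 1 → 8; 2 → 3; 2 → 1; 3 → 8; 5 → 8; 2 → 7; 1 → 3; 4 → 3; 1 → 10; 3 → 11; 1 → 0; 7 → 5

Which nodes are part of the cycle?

DFS with gray/black marking from 4:
4 gray
  11 gray
  11 black
  3 gray
    8 gray
      8→11: 11 black — skip
    8 black
    3→11: 11 black — skip
    5 gray
      5→8: 8 black — skip
      6 gray
        6→11: 11 black — skip
        6→4: 4 is gray → back edge
Back edge closes the cycle 4 → 3 → 5 → 6 → 4; its vertices are {3, 4, 5, 6}.

3, 4, 5, 6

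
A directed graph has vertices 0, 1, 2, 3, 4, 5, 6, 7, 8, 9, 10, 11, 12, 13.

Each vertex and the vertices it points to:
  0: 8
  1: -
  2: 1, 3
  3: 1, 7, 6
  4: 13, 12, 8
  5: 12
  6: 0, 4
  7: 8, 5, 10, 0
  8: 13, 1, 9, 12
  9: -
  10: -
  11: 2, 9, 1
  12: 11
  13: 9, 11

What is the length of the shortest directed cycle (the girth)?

6

For each vertex v, BFS finds the shortest path from v back to v.
The shortest such closed walk is 3 → 6 → 4 → 12 → 11 → 2 → 3, length 6.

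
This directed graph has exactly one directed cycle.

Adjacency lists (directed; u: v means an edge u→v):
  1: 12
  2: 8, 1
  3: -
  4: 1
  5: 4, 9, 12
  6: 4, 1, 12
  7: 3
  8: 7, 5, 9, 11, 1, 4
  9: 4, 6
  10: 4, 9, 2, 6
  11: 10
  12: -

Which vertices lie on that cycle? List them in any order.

DFS with gray/black marking from 8:
8 gray
  7 gray
    3 gray
    3 black
  7 black
  5 gray
    4 gray
      1 gray
        12 gray
        12 black
      1 black
    4 black
    9 gray
      9→4: 4 black — skip
      6 gray
        6→4: 4 black — skip
        6→1: 1 black — skip
        6→12: 12 black — skip
      6 black
    9 black
    5→12: 12 black — skip
  5 black
  8→9: 9 black — skip
  11 gray
    10 gray
      10→4: 4 black — skip
      10→9: 9 black — skip
      2 gray
        2→8: 8 is gray → back edge
Back edge closes the cycle 8 → 11 → 10 → 2 → 8; its vertices are {2, 8, 10, 11}.

2, 8, 10, 11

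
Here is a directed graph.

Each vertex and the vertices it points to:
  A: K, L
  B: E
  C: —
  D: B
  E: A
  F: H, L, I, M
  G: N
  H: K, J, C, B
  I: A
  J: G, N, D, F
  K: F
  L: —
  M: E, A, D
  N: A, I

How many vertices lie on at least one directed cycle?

12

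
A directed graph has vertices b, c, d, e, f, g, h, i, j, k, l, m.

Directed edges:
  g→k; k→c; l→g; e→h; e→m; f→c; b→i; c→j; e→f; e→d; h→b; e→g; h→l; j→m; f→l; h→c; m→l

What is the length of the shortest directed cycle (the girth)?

6

For each vertex v, BFS finds the shortest path from v back to v.
The shortest such closed walk is g → k → c → j → m → l → g, length 6.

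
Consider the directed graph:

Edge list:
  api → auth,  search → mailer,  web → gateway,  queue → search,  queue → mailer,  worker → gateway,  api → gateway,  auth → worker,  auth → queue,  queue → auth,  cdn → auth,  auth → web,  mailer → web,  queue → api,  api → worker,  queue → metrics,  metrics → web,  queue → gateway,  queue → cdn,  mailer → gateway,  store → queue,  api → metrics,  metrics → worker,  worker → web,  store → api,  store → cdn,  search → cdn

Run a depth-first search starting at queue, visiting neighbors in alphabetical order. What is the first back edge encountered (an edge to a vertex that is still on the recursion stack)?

auth→queue

DFS from queue (visiting neighbors in alphabetical order); mark gray on enter, black on exit:
queue gray
  api gray
    auth gray
      auth→queue: queue is gray → back edge
First back edge: auth → queue.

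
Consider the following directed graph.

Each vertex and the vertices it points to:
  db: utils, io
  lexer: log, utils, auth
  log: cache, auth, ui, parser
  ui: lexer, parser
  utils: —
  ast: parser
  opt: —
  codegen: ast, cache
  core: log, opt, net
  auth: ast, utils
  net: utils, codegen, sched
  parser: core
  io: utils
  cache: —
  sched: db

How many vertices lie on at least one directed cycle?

A vertex is on a directed cycle iff it belongs to a strongly connected component of size ≥ 2 (or has a self-loop).
The vertices on cycles are {ui, ast, log, net, auth, core, lexer, parser, codegen} — 9 in total.

9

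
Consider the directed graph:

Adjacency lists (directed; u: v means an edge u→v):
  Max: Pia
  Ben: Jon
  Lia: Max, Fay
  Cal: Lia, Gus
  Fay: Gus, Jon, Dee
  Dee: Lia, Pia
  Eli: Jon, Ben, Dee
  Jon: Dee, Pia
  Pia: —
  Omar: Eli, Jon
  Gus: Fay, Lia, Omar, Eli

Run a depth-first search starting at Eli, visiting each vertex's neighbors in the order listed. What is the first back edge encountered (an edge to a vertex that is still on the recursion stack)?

Gus->Fay

DFS from Eli (visiting each vertex's neighbors in the order listed); mark gray on enter, black on exit:
Eli gray
  Jon gray
    Dee gray
      Lia gray
        Max gray
          Pia gray
          Pia black
        Max black
        Fay gray
          Gus gray
            Gus→Fay: Fay is gray → back edge
First back edge: Gus → Fay.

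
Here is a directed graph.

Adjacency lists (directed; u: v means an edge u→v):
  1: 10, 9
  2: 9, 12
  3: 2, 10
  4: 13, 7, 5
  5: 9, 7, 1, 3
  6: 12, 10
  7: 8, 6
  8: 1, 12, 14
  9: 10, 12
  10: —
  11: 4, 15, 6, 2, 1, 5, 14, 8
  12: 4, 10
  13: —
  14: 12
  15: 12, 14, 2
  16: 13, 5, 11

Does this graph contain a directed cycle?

Yes

DFS with white/gray/black marking, starting from 5:
5 gray
  9 gray
    10 gray
    10 black
    12 gray
      4 gray
        13 gray
        13 black
        7 gray
          8 gray
            1 gray
              1→10: 10 black — skip
              1→9: 9 is gray → back edge
Back edge found, so a cycle exists: 9 → 12 → 4 → 7 → 8 → 1 → 9.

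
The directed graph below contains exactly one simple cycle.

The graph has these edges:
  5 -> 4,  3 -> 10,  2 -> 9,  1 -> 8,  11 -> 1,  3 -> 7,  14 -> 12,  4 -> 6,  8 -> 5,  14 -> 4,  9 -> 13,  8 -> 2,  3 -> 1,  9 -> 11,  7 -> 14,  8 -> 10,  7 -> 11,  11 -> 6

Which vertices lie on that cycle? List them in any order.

DFS with gray/black marking from 1:
1 gray
  8 gray
    5 gray
      4 gray
        6 gray
        6 black
      4 black
    5 black
    10 gray
    10 black
    2 gray
      9 gray
        13 gray
        13 black
        11 gray
          11→1: 1 is gray → back edge
Back edge closes the cycle 1 → 8 → 2 → 9 → 11 → 1; its vertices are {1, 2, 8, 9, 11}.

1, 2, 8, 9, 11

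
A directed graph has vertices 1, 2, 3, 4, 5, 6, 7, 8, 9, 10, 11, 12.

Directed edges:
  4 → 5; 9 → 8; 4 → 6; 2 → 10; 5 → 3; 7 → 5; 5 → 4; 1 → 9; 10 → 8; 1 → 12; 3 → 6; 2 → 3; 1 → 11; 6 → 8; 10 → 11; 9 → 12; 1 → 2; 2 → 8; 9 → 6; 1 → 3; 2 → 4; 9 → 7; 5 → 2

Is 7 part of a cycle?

7 lies on a cycle iff there is a path from 7 back to itself.
Exploring from 7, it never reaches itself; equivalently, its strongly connected component is a singleton.

No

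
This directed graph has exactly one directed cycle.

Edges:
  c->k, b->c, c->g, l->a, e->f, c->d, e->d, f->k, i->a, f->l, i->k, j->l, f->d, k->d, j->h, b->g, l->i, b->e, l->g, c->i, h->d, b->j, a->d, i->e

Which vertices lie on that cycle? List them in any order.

e, f, i, l

DFS with gray/black marking from e:
e gray
  d gray
  d black
  f gray
    k gray
      k→d: d black — skip
    k black
    f→d: d black — skip
    l gray
      g gray
      g black
      i gray
        i→k: k black — skip
        i→e: e is gray → back edge
Back edge closes the cycle e → f → l → i → e; its vertices are {e, f, i, l}.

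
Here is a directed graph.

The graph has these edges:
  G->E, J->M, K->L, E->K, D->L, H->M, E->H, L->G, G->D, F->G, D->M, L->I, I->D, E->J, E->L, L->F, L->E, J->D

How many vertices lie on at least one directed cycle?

A vertex is on a directed cycle iff it belongs to a strongly connected component of size ≥ 2 (or has a self-loop).
The vertices on cycles are {D, E, F, G, I, J, K, L} — 8 in total.

8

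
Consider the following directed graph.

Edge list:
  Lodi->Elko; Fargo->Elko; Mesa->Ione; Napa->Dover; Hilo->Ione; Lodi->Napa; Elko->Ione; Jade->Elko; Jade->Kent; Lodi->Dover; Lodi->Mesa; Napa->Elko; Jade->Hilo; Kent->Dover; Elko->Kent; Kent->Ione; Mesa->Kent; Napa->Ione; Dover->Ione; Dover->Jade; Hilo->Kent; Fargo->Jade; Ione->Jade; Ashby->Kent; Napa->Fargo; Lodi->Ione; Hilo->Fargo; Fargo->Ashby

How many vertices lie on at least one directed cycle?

A vertex is on a directed cycle iff it belongs to a strongly connected component of size ≥ 2 (or has a self-loop).
The vertices on cycles are {Elko, Hilo, Ione, Jade, Kent, Ashby, Dover, Fargo} — 8 in total.

8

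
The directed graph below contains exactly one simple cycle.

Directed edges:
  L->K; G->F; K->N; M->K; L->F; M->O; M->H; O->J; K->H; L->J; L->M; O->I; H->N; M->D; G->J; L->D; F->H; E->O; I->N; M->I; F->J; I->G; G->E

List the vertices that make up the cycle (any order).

DFS with gray/black marking from O:
O gray
  I gray
    N gray
    N black
    G gray
      F gray
        J gray
        J black
        H gray
          H→N: N black — skip
        H black
      F black
      E gray
        E→O: O is gray → back edge
Back edge closes the cycle O → I → G → E → O; its vertices are {E, G, I, O}.

E, G, I, O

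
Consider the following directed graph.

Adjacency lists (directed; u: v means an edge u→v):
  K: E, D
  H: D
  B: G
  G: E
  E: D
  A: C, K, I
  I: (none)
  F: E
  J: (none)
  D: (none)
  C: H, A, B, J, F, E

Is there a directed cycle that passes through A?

Yes

A is on a cycle iff A can reach itself via ≥1 edge.
A → C → A — yes.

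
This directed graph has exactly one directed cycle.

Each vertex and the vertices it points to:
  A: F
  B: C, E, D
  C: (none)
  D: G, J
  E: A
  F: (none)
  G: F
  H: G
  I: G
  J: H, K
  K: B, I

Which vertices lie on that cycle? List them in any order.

DFS with gray/black marking from B:
B gray
  C gray
  C black
  E gray
    A gray
      F gray
      F black
    A black
  E black
  D gray
    G gray
      G→F: F black — skip
    G black
    J gray
      H gray
        H→G: G black — skip
      H black
      K gray
        K→B: B is gray → back edge
Back edge closes the cycle B → D → J → K → B; its vertices are {B, D, J, K}.

B, D, J, K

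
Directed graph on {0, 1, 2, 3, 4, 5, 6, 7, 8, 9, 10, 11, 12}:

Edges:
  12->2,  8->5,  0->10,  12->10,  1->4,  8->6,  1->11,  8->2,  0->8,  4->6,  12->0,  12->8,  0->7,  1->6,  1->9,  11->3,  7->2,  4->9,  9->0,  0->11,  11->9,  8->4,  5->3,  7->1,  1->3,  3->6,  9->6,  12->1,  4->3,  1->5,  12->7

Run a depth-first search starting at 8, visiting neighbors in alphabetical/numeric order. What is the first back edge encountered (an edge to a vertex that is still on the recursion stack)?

DFS from 8 (visiting neighbors in alphabetical/numeric order); mark gray on enter, black on exit:
8 gray
  2 gray
  2 black
  4 gray
    3 gray
      6 gray
      6 black
    3 black
    4→6: 6 black — skip
    9 gray
      0 gray
        7 gray
          1 gray
            1→3: 3 black — skip
            1→4: 4 is gray → back edge
First back edge: 1 → 4.

1->4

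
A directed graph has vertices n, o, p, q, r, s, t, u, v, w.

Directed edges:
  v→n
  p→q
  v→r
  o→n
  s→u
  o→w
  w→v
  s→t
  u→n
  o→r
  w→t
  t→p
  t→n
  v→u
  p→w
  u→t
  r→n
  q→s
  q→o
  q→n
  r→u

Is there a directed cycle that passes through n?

n lies on a cycle iff there is a path from n back to itself.
Exploring from n, it never reaches itself; equivalently, its strongly connected component is a singleton.

No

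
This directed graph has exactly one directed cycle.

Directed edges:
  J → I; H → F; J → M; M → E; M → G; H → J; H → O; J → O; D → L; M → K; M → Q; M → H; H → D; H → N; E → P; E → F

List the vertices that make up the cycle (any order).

H, J, M

DFS with gray/black marking from M:
M gray
  E gray
    P gray
    P black
    F gray
    F black
  E black
  H gray
    H→F: F black — skip
    N gray
    N black
    D gray
      L gray
      L black
    D black
    O gray
    O black
    J gray
      I gray
      I black
      J→M: M is gray → back edge
Back edge closes the cycle M → H → J → M; its vertices are {H, J, M}.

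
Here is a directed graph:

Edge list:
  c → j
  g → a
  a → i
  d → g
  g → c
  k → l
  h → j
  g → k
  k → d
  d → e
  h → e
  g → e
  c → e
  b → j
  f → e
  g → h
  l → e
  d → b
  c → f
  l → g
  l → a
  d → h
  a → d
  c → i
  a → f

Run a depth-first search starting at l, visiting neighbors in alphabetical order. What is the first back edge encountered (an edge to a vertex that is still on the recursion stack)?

DFS from l (visiting neighbors in alphabetical order); mark gray on enter, black on exit:
l gray
  a gray
    d gray
      b gray
        j gray
        j black
      b black
      e gray
      e black
      g gray
        g→a: a is gray → back edge
First back edge: g → a.

g->a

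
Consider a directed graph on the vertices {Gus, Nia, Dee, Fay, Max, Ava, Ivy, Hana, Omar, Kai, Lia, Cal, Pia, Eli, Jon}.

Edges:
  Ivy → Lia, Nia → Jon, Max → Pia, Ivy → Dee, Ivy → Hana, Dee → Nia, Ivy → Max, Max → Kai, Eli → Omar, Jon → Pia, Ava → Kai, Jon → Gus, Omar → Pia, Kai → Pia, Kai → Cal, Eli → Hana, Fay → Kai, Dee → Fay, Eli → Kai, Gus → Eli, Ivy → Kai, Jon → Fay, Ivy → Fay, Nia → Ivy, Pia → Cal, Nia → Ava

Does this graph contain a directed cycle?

Yes

DFS with white/gray/black marking, starting from Fay:
Fay gray
  Kai gray
    Cal gray
    Cal black
    Pia gray
      Pia→Cal: Cal black — skip
    Pia black
  Kai black
Fay black
Gus gray
  Eli gray
    Omar gray
      Omar→Pia: Pia black — skip
    Omar black
    Eli→Kai: Kai black — skip
    Hana gray
    Hana black
  Eli black
Gus black
Nia gray
  Jon gray
    Jon→Fay: Fay black — skip
    Jon→Gus: Gus black — skip
    Jon→Pia: Pia black — skip
  Jon black
  Ivy gray
    Max gray
      Max→Pia: Pia black — skip
      Max→Kai: Kai black — skip
    Max black
    Dee gray
      Dee→Fay: Fay black — skip
      Dee→Nia: Nia is gray → back edge
Back edge found, so a cycle exists: Nia → Ivy → Dee → Nia.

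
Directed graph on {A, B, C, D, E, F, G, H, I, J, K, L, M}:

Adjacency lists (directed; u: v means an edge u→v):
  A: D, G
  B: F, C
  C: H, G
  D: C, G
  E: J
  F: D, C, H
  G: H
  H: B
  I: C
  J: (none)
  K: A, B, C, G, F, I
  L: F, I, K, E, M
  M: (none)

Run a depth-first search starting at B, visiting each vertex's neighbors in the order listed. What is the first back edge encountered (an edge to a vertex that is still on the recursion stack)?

DFS from B (visiting each vertex's neighbors in the order listed); mark gray on enter, black on exit:
B gray
  F gray
    D gray
      C gray
        H gray
          H→B: B is gray → back edge
First back edge: H → B.

H→B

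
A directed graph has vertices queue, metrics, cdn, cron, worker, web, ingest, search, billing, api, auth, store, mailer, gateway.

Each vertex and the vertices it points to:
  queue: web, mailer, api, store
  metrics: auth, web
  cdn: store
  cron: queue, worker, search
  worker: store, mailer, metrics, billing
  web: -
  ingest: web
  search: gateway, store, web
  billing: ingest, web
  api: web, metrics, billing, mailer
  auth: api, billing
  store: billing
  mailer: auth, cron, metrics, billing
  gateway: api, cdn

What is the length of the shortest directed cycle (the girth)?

For each vertex v, BFS finds the shortest path from v back to v.
The shortest such closed walk is cron → worker → mailer → cron, length 3.

3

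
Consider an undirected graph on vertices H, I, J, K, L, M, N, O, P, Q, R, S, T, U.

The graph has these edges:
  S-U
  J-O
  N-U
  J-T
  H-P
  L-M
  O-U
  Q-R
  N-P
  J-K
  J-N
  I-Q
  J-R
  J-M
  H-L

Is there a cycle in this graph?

DFS, tracking each vertex's parent; an edge to a visited non-parent vertex closes a cycle.
Start from H:
visit H (parent –)
  visit L (parent H)
    visit M (parent L)
      M–L: parent, skip
      visit J (parent M)
        J–M: parent, skip
        visit K (parent J)
          K–J: parent, skip
        visit N (parent J)
          visit U (parent N)
            U–N: parent, skip
            visit S (parent U)
              S–U: parent, skip
            visit O (parent U)
              O–U: parent, skip
              O–J: J visited and ≠ parent → cycle
Cycle: J – N – U – O – J.

Yes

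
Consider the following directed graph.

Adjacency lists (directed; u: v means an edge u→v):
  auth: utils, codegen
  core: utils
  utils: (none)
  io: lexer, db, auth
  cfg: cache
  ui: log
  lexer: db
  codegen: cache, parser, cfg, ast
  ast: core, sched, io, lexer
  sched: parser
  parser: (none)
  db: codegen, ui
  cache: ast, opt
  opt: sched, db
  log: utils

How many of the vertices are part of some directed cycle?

9

A vertex is on a directed cycle iff it belongs to a strongly connected component of size ≥ 2 (or has a self-loop).
The vertices on cycles are {db, io, ast, cfg, opt, auth, cache, lexer, codegen} — 9 in total.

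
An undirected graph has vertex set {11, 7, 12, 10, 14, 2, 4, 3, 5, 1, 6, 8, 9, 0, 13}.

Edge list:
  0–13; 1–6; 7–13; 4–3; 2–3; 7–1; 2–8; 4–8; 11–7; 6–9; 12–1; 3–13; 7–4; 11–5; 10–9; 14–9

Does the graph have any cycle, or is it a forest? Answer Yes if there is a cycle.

DFS, tracking each vertex's parent; an edge to a visited non-parent vertex closes a cycle.
Start from 12:
visit 12 (parent –)
  visit 1 (parent 12)
    visit 7 (parent 1)
      visit 11 (parent 7)
        11–7: parent, skip
        visit 5 (parent 11)
          5–11: parent, skip
      visit 13 (parent 7)
        visit 0 (parent 13)
          0–13: parent, skip
        13–7: parent, skip
        visit 3 (parent 13)
          3–13: parent, skip
          visit 2 (parent 3)
            visit 8 (parent 2)
              visit 4 (parent 8)
                4–3: 3 visited and ≠ parent → cycle
Cycle: 3 – 2 – 8 – 4 – 3.

Yes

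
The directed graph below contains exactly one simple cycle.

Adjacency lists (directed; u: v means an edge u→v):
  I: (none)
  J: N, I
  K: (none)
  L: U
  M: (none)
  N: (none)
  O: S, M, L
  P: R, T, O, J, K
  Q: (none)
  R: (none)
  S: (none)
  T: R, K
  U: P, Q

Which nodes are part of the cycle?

L, O, P, U

DFS with gray/black marking from P:
P gray
  R gray
  R black
  T gray
    T→R: R black — skip
    K gray
    K black
  T black
  O gray
    S gray
    S black
    M gray
    M black
    L gray
      U gray
        U→P: P is gray → back edge
Back edge closes the cycle P → O → L → U → P; its vertices are {L, O, P, U}.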